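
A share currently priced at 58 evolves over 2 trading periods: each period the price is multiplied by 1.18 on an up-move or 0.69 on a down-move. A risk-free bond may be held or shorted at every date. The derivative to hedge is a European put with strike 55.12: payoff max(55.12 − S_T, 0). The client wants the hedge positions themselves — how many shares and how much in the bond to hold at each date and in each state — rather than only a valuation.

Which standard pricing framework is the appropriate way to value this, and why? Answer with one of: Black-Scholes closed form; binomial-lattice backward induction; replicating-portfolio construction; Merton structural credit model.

Key observation: a price alone would not answer the question — the per-node share/bond construction on the spot-58, 1.18/0.69 tree is required, and only the replicating-portfolio method yields it.

framework: replicating-portfolio construction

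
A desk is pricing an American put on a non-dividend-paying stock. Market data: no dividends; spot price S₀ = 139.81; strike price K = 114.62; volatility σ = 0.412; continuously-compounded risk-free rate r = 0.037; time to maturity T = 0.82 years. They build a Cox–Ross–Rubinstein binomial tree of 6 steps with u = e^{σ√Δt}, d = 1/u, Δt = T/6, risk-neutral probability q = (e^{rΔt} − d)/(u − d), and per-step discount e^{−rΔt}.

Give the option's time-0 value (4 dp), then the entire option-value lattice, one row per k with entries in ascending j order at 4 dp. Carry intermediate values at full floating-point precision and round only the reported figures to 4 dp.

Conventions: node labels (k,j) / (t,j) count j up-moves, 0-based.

Δt=0.13667  u=1.16452  d=0.85872  q=0.47857  discount=0.99496
step 6 (expiry): payoffs max(K−S,0) = 58.5599 38.5964 11.5236 0.0000 0.0000 0.0000 0.0000
k=5: (k=5,j=0): S=65.2832, K−S=49.3368, hold=48.7587 ⇒ V=49.3368 exercise | (k=5,j=1): S=88.5311, K−S=26.0889, hold=25.5107 ⇒ V=26.0889 exercise | (k=5,j=2): S=120.0579, K−S=0.0000, hold=5.9784 ⇒ V=5.9784 continue | (k=5,j=3): S=162.8117, K−S=0.0000, hold=0.0000 ⇒ V=0.0000 continue | (k=5,j=4): S=220.7905, K−S=0.0000, hold=0.0000 ⇒ V=0.0000 continue | (k=5,j=5): S=299.4162, K−S=0.0000, hold=0.0000 ⇒ V=0.0000 continue
k=4: (k=4,j=0): S=76.0236, K−S=38.5964, hold=38.0182 ⇒ V=38.5964 exercise | (k=4,j=1): S=103.0964, K−S=11.5236, hold=16.3815 ⇒ V=16.3815 continue | (k=4,j=2): S=139.8100, K−S=0.0000, hold=3.1016 ⇒ V=3.1016 continue | (k=4,j=3): S=189.5977, K−S=0.0000, hold=0.0000 ⇒ V=0.0000 continue | (k=4,j=4): S=257.1153, K−S=0.0000, hold=0.0000 ⇒ V=0.0000 continue
k=3: (k=3,j=0): S=88.5311, K−S=26.0889, hold=27.8239 ⇒ V=27.8239 continue | (k=3,j=1): S=120.0579, K−S=0.0000, hold=9.9755 ⇒ V=9.9755 continue | (k=3,j=2): S=162.8117, K−S=0.0000, hold=1.6091 ⇒ V=1.6091 continue | (k=3,j=3): S=220.7905, K−S=0.0000, hold=0.0000 ⇒ V=0.0000 continue
k=2: (k=2,j=0): S=103.0964, K−S=11.5236, hold=19.1848 ⇒ V=19.1848 continue | (k=2,j=1): S=139.8100, K−S=0.0000, hold=5.9414 ⇒ V=5.9414 continue | (k=2,j=2): S=189.5977, K−S=0.0000, hold=0.8348 ⇒ V=0.8348 continue
k=1: (k=1,j=0): S=120.0579, K−S=0.0000, hold=12.7821 ⇒ V=12.7821 continue | (k=1,j=1): S=162.8117, K−S=0.0000, hold=3.4799 ⇒ V=3.4799 continue
k=0: (k=0,j=0): S=139.8100, K−S=0.0000, hold=8.2883 ⇒ V=8.2883 continue

price = 8.2883
tree:
8.2883
12.7821 3.4799
19.1848 5.9414 0.8348
27.8239 9.9755 1.6091 0.0000
38.5964 16.3815 3.1016 0.0000 0.0000
49.3368 26.0889 5.9784 0.0000 0.0000 0.0000
58.5599 38.5964 11.5236 0.0000 0.0000 0.0000 0.0000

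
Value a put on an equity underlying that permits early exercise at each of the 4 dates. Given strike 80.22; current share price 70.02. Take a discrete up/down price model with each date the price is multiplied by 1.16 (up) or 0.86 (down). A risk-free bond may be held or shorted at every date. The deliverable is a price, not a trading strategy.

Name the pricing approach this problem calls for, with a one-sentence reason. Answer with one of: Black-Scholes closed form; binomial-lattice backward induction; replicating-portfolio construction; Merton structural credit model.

Key observation: the put (strike 80.22 on spot 70.02) is American-style on a 4-step discrete price model, so the early-exercise decision at every node requires stepwise backward valuation — a closed form cannot price the exercise right.

framework: binomial-lattice backward induction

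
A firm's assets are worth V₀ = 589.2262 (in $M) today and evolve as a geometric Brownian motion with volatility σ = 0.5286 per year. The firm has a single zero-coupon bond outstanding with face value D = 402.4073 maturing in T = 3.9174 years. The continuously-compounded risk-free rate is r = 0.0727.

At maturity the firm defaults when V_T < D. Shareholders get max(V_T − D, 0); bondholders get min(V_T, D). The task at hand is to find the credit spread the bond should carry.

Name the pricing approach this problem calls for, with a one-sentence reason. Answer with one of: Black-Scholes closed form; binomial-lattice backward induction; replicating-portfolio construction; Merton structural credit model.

framework: Merton structural credit model

Key observation: the data describe a firm's assets (V₀ = 589.2262, GBM) and a single zero-coupon debt of face 402.4073, so credit quantities follow from equity-as-call in the structural model.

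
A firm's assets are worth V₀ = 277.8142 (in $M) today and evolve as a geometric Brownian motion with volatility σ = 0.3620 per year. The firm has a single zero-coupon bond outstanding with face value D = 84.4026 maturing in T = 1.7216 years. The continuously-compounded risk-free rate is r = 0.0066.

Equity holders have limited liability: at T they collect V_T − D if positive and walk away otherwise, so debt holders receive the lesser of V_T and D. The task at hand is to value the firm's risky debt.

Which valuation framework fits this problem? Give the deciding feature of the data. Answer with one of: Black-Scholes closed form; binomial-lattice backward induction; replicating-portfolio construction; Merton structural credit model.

Key observation: the question is about default risk generated by asset-value dynamics against a debt face of 84.4026 — the structural framework prices exactly that.

framework: Merton structural credit model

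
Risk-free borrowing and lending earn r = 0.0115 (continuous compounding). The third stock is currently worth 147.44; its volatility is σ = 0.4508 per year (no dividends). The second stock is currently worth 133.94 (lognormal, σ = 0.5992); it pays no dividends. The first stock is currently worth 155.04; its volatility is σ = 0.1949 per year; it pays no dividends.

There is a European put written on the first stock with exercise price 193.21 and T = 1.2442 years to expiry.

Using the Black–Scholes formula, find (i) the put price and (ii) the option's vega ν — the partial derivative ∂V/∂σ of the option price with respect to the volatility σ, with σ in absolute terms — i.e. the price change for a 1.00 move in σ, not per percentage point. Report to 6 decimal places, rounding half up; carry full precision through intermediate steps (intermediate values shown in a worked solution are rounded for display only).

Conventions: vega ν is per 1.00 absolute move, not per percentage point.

σ√T = 0.1949·√1.2442 = 0.217399
d₁ = (ln(S/K) + (r+σ²/2)T) / (σ√T) = (ln(155.04/193.21) + (0.0115+0.1949²/2)·1.2442) / 0.217399 = (-0.220095 + 0.037939) / 0.217399 = -0.837885
d₂ = d₁ − σ√T = -0.837885 − 0.217399 = -1.055284
e^{−rT} = 0.985794
N(−d₁) = 0.798952,  N(−d₂) = 0.854352
Put price V = K·e^{−rT}·N(−d₂) − S·N(−d₁) = 162.724349 − 123.869578 = 38.854771
φ(d₁) = (1/√(2π))·e^{−d₁²/2} = 0.280842
ν = S·φ(d₁)·√T = 48.568018

price = 38.854771
ν = 48.568018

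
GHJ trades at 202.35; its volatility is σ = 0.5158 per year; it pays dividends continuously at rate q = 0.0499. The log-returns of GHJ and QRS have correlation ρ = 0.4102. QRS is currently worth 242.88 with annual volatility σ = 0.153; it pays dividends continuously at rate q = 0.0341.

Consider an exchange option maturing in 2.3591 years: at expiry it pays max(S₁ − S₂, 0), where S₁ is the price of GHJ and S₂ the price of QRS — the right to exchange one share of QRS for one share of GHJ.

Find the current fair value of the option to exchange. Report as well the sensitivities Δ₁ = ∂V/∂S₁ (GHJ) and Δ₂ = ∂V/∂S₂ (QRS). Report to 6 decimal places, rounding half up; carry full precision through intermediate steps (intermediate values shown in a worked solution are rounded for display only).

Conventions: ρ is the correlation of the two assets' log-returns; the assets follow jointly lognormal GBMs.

σ_eff = √(σ₁² + σ₂² − 2ρσ₁σ₂) = √(0.5158² + 0.153² − 2·0.4102·0.5158·0.153) = 0.474041
d₁ = (ln(S₁/S₂) + (q₂ − q₁ + σ_eff²/2)T) / (σ_eff√T) = (ln(202.35/242.88) + (0.0341 − 0.0499 + 0.112357)·2.3591) / 0.728097 = 0.062107
d₂ = d₁ − σ_eff√T = 0.062107 − 0.728097 = -0.665990
N(d₁) = 0.524761,  N(d₂) = 0.252709
V = S₁·e^{−q₁T}·N(d₁) − S₂·e^{−q₂T}·N(d₂) = 94.393086 − 56.633749 = 37.759337
Key observation: pricing in QRS-units makes this a unit-strike call on the ratio S₁/S₂ — the risk-free rate cancels and cannot affect the value.
Δ₁ = e^{−q₁T}·N(d₁) = 0.466484;  Δ₂ = −e^{−q₂T}·N(d₂) = -0.233176

exchange price = 37.759337
Δ1 = 0.466484
Δ2 = -0.233176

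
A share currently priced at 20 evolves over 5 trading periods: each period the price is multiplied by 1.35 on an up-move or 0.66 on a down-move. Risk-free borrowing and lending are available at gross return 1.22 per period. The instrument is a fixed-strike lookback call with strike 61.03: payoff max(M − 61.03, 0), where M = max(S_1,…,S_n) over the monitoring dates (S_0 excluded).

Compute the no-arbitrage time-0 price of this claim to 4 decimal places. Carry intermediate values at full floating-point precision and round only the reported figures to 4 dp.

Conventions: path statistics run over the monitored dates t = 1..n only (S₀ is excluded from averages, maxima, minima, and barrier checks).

Under the martingale measure an up-move has probability p* = 0.8116; value the claim as the probability-weighted average of per-path payoffs, discounted 5 periods at R = 1.22.
Enumerate all 2^5 = 32 price paths (U = up ×1.35, D = down ×0.66); each path with k up-moves has probability p*^k·(1−p*)^(5−k).
DDDDD: M=13.2000, payoff=0.0000, prob=0.000237
UDDDD: M=27.0000, payoff=0.0000, prob=0.001023
DUDDD: M=17.8200, payoff=0.0000, prob=0.001023
UUDDD: M=36.4500, payoff=0.0000, prob=0.004405
DDUDD: M=13.2000, payoff=0.0000, prob=0.001023
UDUDD: M=27.0000, payoff=0.0000, prob=0.004405
DUUDD: M=24.0570, payoff=0.0000, prob=0.004405
UUUDD: M=49.2075, payoff=0.0000, prob=0.018976
DDDUD: M=13.2000, payoff=0.0000, prob=0.001023
UDDUD: M=27.0000, payoff=0.0000, prob=0.004405
DUDUD: M=17.8200, payoff=0.0000, prob=0.004405
UUDUD: M=36.4500, payoff=0.0000, prob=0.018976
DDUUD: M=15.8776, payoff=0.0000, prob=0.004405
UDUUD: M=32.4770, payoff=0.0000, prob=0.018976
DUUUD: M=32.4770, payoff=0.0000, prob=0.018976
UUUUD: M=66.4301, payoff=5.4001, prob=0.081743
DDDDU: M=13.2000, payoff=0.0000, prob=0.001023
UDDDU: M=27.0000, payoff=0.0000, prob=0.004405
DUDDU: M=17.8200, payoff=0.0000, prob=0.004405
UUDDU: M=36.4500, payoff=0.0000, prob=0.018976
DDUDU: M=13.2000, payoff=0.0000, prob=0.004405
UDUDU: M=27.0000, payoff=0.0000, prob=0.018976
DUUDU: M=24.0570, payoff=0.0000, prob=0.018976
UUUDU: M=49.2075, payoff=0.0000, prob=0.081743
DDDUU: M=13.2000, payoff=0.0000, prob=0.004405
UDDUU: M=27.0000, payoff=0.0000, prob=0.018976
DUDUU: M=21.4348, payoff=0.0000, prob=0.018976
UUDUU: M=43.8439, payoff=0.0000, prob=0.081743
DDUUU: M=21.4348, payoff=0.0000, prob=0.018976
UDUUU: M=43.8439, payoff=0.0000, prob=0.081743
DUUUU: M=43.8439, payoff=0.0000, prob=0.081743
UUUUU: M=89.6807, payoff=28.6507, prob=0.352123
Price = Σ prob·payoff / R^5 = 10.529988 / 2.702708 = 3.8961

price = 3.8961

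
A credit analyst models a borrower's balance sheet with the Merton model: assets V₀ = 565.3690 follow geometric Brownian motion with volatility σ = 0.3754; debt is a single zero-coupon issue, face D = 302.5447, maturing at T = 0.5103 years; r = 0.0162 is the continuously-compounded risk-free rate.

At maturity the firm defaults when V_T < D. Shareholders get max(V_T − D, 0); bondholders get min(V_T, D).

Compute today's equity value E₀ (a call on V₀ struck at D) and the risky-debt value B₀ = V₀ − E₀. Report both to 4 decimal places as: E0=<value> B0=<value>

E0=265.6490 B0=299.7200

Equity is a call on the firm's assets struck at D = 302.5447:
d₁ = [ln(V₀/D) + (r + σ²/2)T] / (σ√T)
   = [ln(565.3690/302.5447) + (0.0162 + 0.5·0.3754²)·0.5103] / (0.3754·√0.5103)
   = [0.625250 + 0.044224] / 0.268168 = 2.496470
d₂ = d₁ − σ√T = 2.496470 − 0.268168 = 2.228302
N(d₁) = 0.993728,  N(d₂) = 0.987070,  e^(−rT) = 0.991767
E₀ = V₀·N(d₁) − D·e^(−rT)·N(d₂)
   = 565.3690·0.993728 − 302.5447·0.991767·0.987070 = 265.648951
B₀ = V₀ − E₀ = 565.3690 − 265.648951 = 299.720049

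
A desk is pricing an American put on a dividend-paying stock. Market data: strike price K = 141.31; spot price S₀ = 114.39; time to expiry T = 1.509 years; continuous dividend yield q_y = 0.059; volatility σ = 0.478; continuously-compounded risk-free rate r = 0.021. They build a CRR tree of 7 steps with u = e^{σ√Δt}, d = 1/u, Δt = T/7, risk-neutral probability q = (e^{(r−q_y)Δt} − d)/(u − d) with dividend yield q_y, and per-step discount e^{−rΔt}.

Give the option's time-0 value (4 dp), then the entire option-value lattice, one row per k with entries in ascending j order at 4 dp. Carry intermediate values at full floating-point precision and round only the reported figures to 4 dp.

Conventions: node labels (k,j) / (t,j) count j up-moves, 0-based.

price = 46.0875
tree:
46.0875
57.9616 30.6119
70.6145 41.5652 16.2099
83.0765 54.6093 24.4683 5.2781
94.2819 68.8936 35.9836 9.2452 0.0000
103.5993 82.7568 50.9861 16.1942 0.0000 0.0000
111.1049 94.2286 68.2123 28.3663 0.0000 0.0000 0.0000
117.1167 103.5993 82.5294 49.6872 0.0000 0.0000 0.0000 0.0000

Δt=0.21557, u=1.24849, d=0.80097, q=0.42651, disc=e^(-rΔt)=0.99548
k=7 terminal: V=max(K-S,0) → 117.1167 103.5993 82.5294 49.6872 0.0000 0.0000 0.0000 0.0000
k=6: j=0 S=30.2051 intr=111.1049 cont=110.8484 V=111.1049[EX]; j=1 S=47.0814 intr=94.2286 cont=94.1853 V=94.2286[EX]; j=2 S=73.3869 intr=67.9231 cont=68.2123 V=68.2123[hold]; j=3 S=114.3900 intr=26.9200 cont=28.3663 V=28.3663[hold]; j=4 S=178.3025 intr=0.0000 cont=0.0000 V=0.0000[hold]; j=5 S=277.9244 intr=0.0000 cont=0.0000 V=0.0000[hold]; j=6 S=433.2074 intr=0.0000 cont=0.0000 V=0.0000[hold]
k=5: j=0 S=37.7107 intr=103.5993 cont=103.4376 V=103.5993[EX]; j=1 S=58.7806 intr=82.5294 cont=82.7568 V=82.7568[hold]; j=2 S=91.6228 intr=49.6872 cont=50.9861 V=50.9861[hold]; j=3 S=142.8146 intr=0.0000 cont=16.1942 V=16.1942[hold]; j=4 S=222.6086 intr=0.0000 cont=0.0000 V=0.0000[hold]; j=5 S=346.9854 intr=0.0000 cont=0.0000 V=0.0000[hold]
k=4: j=0 S=47.0814 intr=94.2286 cont=94.2819 V=94.2819[hold]; j=1 S=73.3869 intr=67.9231 cont=68.8936 V=68.8936[hold]; j=2 S=114.3900 intr=26.9200 cont=35.9836 V=35.9836[hold]; j=3 S=178.3025 intr=0.0000 cont=9.2452 V=9.2452[hold]; j=4 S=277.9244 intr=0.0000 cont=0.0000 V=0.0000[hold]
k=3: j=0 S=58.7806 intr=82.5294 cont=83.0765 V=83.0765[hold]; j=1 S=91.6228 intr=49.6872 cont=54.6093 V=54.6093[hold]; j=2 S=142.8146 intr=0.0000 cont=24.4683 V=24.4683[hold]; j=3 S=222.6086 intr=0.0000 cont=5.2781 V=5.2781[hold]
k=2: j=0 S=73.3869 intr=67.9231 cont=70.6145 V=70.6145[hold]; j=1 S=114.3900 intr=26.9200 cont=41.5652 V=41.5652[hold]; j=2 S=178.3025 intr=0.0000 cont=16.2099 V=16.2099[hold]
k=1: j=0 S=91.6228 intr=49.6872 cont=57.9616 V=57.9616[hold]; j=1 S=142.8146 intr=0.0000 cont=30.6119 V=30.6119[hold]
k=0: j=0 S=114.3900 intr=26.9200 cont=46.0875 V=46.0875[hold]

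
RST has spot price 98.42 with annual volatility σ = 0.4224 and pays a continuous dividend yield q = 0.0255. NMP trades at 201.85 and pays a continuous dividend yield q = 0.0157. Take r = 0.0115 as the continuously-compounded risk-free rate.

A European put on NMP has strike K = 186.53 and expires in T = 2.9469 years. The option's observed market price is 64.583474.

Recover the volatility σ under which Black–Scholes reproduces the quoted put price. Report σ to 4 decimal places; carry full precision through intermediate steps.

sigma = 0.5756

At σ = 0.5756 the Black–Scholes value reproduces the quote:
σ√T = 0.5756·√2.9469 = 0.988106
d₁ = (ln(S/K) + (r−q+σ²/2)T) / (σ√T) = (ln(201.85/186.53) + (0.0115−0.0157+0.5756²/2)·2.9469) / 0.988106 = (0.078933 + 0.475800) / 0.988106 = 0.561410
d₂ = d₁ − σ√T = 0.561410 − 0.988106 = -0.426696
e^{−rT} = 0.966678
e^{−qT} = 0.954788
N(−d₁) = 0.287259,  N(−d₂) = 0.665200
V = K·e^{−rT}·N(−d₂) − S·e^{−qT}·N(−d₁) = 119.945159 − 55.361685 = 64.583474 (the quoted price), and the Black–Scholes price is strictly increasing in σ, so σ is unique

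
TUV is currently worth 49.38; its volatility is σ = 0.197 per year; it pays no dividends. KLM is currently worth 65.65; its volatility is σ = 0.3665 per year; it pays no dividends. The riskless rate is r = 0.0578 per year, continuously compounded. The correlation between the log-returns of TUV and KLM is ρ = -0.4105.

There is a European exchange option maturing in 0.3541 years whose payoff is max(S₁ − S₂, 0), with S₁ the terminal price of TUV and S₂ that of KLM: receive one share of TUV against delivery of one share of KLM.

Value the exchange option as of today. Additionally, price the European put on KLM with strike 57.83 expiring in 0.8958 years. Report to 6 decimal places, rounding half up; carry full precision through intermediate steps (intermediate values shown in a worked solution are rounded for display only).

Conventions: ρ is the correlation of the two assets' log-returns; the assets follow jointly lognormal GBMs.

σ_eff = √(σ₁² + σ₂² − 2ρσ₁σ₂) = √(0.197² + 0.3665² − 2·-0.4105·0.197·0.3665) = 0.482087
d₁ = (ln(S₁/S₂) + (q₂ − q₁ + σ_eff²/2)T) / (σ_eff√T) = (ln(49.38/65.65) + (0.0 − 0.0 + 0.116204)·0.3541) / 0.286872 = -0.849313
d₂ = d₁ − σ_eff√T = -0.849313 − 0.286872 = -1.136185
N(d₁) = 0.197854,  N(d₂) = 0.127939
V = S₁·e^{−q₁T}·N(d₁) − S₂·e^{−q₂T}·N(d₂) = 9.770006 − 8.399228 = 1.370778
[vanilla: KLM put K=57.83]
σ√T = 0.3665·√0.8958 = 0.346880
d₁ = (ln(S/K) + (r+σ²/2)T) / (σ√T) = (ln(65.65/57.83) + (0.0578+0.3665²/2)·0.8958) / 0.346880 = (0.126830 + 0.111940) / 0.346880 = 0.688336
d₂ = d₁ − σ√T = 0.688336 − 0.346880 = 0.341456
e^{−rT} = 0.949540
N(−d₁) = 0.245621,  N(−d₂) = 0.366380
price = K·e^{−rT}·N(−d₂) − S·N(−d₁) = 20.118643 − 16.124994 = 3.993649

exchange price = 1.370778
price(KLM put K=57.83) = 3.993649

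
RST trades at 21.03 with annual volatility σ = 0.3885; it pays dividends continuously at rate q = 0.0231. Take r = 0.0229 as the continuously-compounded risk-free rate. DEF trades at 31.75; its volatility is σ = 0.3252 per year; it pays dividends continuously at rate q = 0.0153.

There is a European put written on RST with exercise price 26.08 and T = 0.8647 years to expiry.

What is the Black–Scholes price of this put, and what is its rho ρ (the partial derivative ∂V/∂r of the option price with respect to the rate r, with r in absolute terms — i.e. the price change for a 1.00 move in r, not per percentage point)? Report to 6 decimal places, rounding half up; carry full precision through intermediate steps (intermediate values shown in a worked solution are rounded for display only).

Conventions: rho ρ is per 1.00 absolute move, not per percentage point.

σ√T = 0.3885·√0.8647 = 0.361263
d₁ = (ln(S/K) + (r−q+σ²/2)T) / (σ√T) = (ln(21.03/26.08) + (0.0229−0.0231+0.3885²/2)·0.8647) / 0.361263 = (-0.215219 + 0.065083) / 0.361263 = -0.415587
d₂ = d₁ − σ√T = -0.415587 − 0.361263 = -0.776850
e^{−rT} = 0.980393
e^{−qT} = 0.980224
N(−d₁) = 0.661144,  N(−d₂) = 0.781376
Put price V = K·e^{−rT}·N(−d₂) − S·e^{−qT}·N(−d₁) = 19.978739 − 13.628884 = 6.349855
ρ = −K·T·e^{−rT}·N(−d₂) = -17.275616

price = 6.349855
ρ = -17.275616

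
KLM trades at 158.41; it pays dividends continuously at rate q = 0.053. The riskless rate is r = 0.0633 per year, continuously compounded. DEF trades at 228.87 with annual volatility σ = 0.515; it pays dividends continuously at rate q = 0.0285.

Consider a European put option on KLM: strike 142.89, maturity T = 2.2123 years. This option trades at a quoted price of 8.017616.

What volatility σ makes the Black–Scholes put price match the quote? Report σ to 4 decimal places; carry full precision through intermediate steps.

At σ = 0.1902 the Black–Scholes value reproduces the quote:
σ√T = 0.1902·√2.2123 = 0.282900
d₁ = (ln(S/K) + (r−q+σ²/2)T) / (σ√T) = (ln(158.41/142.89) + (0.0633−0.053+0.1902²/2)·2.2123) / 0.282900 = (0.103112 + 0.062803) / 0.282900 = 0.586477
d₂ = d₁ − σ√T = 0.586477 − 0.282900 = 0.303578
e^{−rT} = 0.869325
e^{−qT} = 0.889361
N(−d₁) = 0.278777,  N(−d₂) = 0.380725
V = K·e^{−rT}·N(−d₂) − S·e^{−qT}·N(−d₁) = 47.292798 − 39.275182 = 8.017616 (equal to the quote); since ∂V/∂σ > 0 for all σ, the implied volatility is unique

sigma = 0.1902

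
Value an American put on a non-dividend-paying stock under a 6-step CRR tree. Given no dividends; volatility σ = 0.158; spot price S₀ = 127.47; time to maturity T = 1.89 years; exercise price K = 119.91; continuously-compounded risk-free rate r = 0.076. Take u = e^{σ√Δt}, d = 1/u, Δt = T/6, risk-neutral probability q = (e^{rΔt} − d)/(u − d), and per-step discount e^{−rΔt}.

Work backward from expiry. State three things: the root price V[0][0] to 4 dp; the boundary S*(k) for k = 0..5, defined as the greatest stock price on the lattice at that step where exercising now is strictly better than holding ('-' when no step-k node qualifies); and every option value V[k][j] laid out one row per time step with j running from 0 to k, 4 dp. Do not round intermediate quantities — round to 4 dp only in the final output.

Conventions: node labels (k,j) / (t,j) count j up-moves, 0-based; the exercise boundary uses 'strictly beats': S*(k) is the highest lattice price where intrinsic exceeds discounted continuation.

Δt=0.31500, u=1.09273, d=0.91514, q=0.61428, disc=e^(-rΔt)=0.97634
k=6 terminal: V=max(K-S,0) → 45.0352 30.5054 13.1561 0.0000 0.0000 0.0000 0.0000
k=5: j=0 S=81.8178 intr=38.0922 cont=35.2557 V=38.0922[EX]; j=1 S=97.6949 intr=22.2151 cont=19.3786 V=22.2151[EX]; j=2 S=116.6530 intr=3.2570 cont=4.9545 V=4.9545[hold]; j=3 S=139.2900 intr=0.0000 cont=0.0000 V=0.0000[hold]; j=4 S=166.3199 intr=0.0000 cont=0.0000 V=0.0000[hold]; j=5 S=198.5950 intr=0.0000 cont=0.0000 V=0.0000[hold]  S*(5)=97.6949
k=4: j=0 S=89.4046 intr=30.5054 cont=27.6689 V=30.5054[EX]; j=1 S=106.7539 intr=13.1561 cont=11.3376 V=13.1561[EX]; j=2 S=127.4700 intr=0.0000 cont=1.8659 V=1.8659[hold]; j=3 S=152.2061 intr=0.0000 cont=0.0000 V=0.0000[hold]; j=4 S=181.7424 intr=0.0000 cont=0.0000 V=0.0000[hold]  S*(4)=106.7539
k=3: j=0 S=97.6949 intr=22.2151 cont=19.3786 V=22.2151[EX]; j=1 S=116.6530 intr=3.2570 cont=6.0736 V=6.0736[hold]; j=2 S=139.2900 intr=0.0000 cont=0.7027 V=0.7027[hold]; j=3 S=166.3199 intr=0.0000 cont=0.0000 V=0.0000[hold]  S*(3)=97.6949
k=2: j=0 S=106.7539 intr=13.1561 cont=12.0087 V=13.1561[EX]; j=1 S=127.4700 intr=0.0000 cont=2.7087 V=2.7087[hold]; j=2 S=152.2061 intr=0.0000 cont=0.2646 V=0.2646[hold]  S*(2)=106.7539
k=1: j=0 S=116.6530 intr=3.2570 cont=6.5791 V=6.5791[hold]; j=1 S=139.2900 intr=0.0000 cont=1.1788 V=1.1788[hold]  S*(1)=-
k=0: j=0 S=127.4700 intr=0.0000 cont=3.1846 V=3.1846[hold]  S*(0)=-

price = 3.1846
boundary = - - 106.7539 97.6949 106.7539 97.6949
tree:
3.1846
6.5791 1.1788
13.1561 2.7087 0.2646
22.2151 6.0736 0.7027 0.0000
30.5054 13.1561 1.8659 0.0000 0.0000
38.0922 22.2151 4.9545 0.0000 0.0000 0.0000
45.0352 30.5054 13.1561 0.0000 0.0000 0.0000 0.0000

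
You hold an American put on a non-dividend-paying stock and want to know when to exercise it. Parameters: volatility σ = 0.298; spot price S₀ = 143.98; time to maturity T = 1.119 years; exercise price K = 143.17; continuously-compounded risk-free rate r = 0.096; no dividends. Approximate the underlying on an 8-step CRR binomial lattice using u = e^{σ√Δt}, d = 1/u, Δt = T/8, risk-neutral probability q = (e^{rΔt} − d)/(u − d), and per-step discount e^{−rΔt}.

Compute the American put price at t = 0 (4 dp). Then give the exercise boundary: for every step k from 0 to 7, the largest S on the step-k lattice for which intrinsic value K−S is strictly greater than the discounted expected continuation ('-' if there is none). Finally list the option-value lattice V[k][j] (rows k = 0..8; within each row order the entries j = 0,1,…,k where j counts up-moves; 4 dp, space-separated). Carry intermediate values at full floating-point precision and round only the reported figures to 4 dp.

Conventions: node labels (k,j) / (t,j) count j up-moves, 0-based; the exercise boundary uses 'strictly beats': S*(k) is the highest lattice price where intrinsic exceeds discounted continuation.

price = 11.8904
boundary = - - 115.2117 103.0609 115.2117 103.0609 115.2117 128.7951
tree:
11.8904
18.5519 6.3481
27.9583 10.7707 2.6295
40.1091 17.7033 4.9623 0.6497
50.9785 27.9583 9.1561 1.4091 0.0000
60.7015 40.1091 16.3745 3.0560 0.0000 0.0000
69.3991 50.9785 27.9583 6.6280 0.0000 0.0000 0.0000
77.1793 60.7015 40.1091 14.3749 0.0000 0.0000 0.0000 0.0000
84.1391 69.3991 50.9785 27.9583 0.0000 0.0000 0.0000 0.0000 0.0000

params: Δt=0.13987 u=1.11790 d=0.89453 q=0.53269 e^(-rΔt)=0.98666
t_8 payoffs: 84.1391 69.3991 50.9785 27.9583 0.0000 0.0000 0.0000 0.0000 0.0000
t_7: node(7,0) S=65.9907 payoff=77.1793 vs cont=75.2697 → 77.1793 [stop]  node(7,1) S=82.4685 payoff=60.7015 vs cont=58.7919 → 60.7015 [stop]  node(7,2) S=103.0609 payoff=40.1091 vs cont=38.1995 → 40.1091 [stop]  node(7,3) S=128.7951 payoff=14.3749 vs cont=12.8910 → 14.3749 [stop]  node(7,4) S=160.9552 payoff=0.0000 vs cont=0.0000 → 0.0000 [wait]  node(7,5) S=201.1456 payoff=0.0000 vs cont=0.0000 → 0.0000 [wait]  node(7,6) S=251.3716 payoff=0.0000 vs cont=0.0000 → 0.0000 [wait]  node(7,7) S=314.1390 payoff=0.0000 vs cont=0.0000 → 0.0000 [wait]  ⇒ S*(7)=128.7951
t_6: node(6,0) S=73.7709 payoff=69.3991 vs cont=67.4894 → 69.3991 [stop]  node(6,1) S=92.1915 payoff=50.9785 vs cont=49.0689 → 50.9785 [stop]  node(6,2) S=115.2117 payoff=27.9583 vs cont=26.0487 → 27.9583 [stop]  node(6,3) S=143.9800 payoff=0.0000 vs cont=6.6280 → 6.6280 [wait]  node(6,4) S=179.9317 payoff=0.0000 vs cont=0.0000 → 0.0000 [wait]  node(6,5) S=224.8606 payoff=0.0000 vs cont=0.0000 → 0.0000 [wait]  node(6,6) S=281.0082 payoff=0.0000 vs cont=0.0000 → 0.0000 [wait]  ⇒ S*(6)=115.2117
t_5: node(5,0) S=82.4685 payoff=60.7015 vs cont=58.7919 → 60.7015 [stop]  node(5,1) S=103.0609 payoff=40.1091 vs cont=38.1995 → 40.1091 [stop]  node(5,2) S=128.7951 payoff=14.3749 vs cont=16.3745 → 16.3745 [wait]  node(5,3) S=160.9552 payoff=0.0000 vs cont=3.0560 → 3.0560 [wait]  node(5,4) S=201.1456 payoff=0.0000 vs cont=0.0000 → 0.0000 [wait]  node(5,5) S=251.3716 payoff=0.0000 vs cont=0.0000 → 0.0000 [wait]  ⇒ S*(5)=103.0609
t_4: node(4,0) S=92.1915 payoff=50.9785 vs cont=49.0689 → 50.9785 [stop]  node(4,1) S=115.2117 payoff=27.9583 vs cont=27.0996 → 27.9583 [stop]  node(4,2) S=143.9800 payoff=0.0000 vs cont=9.1561 → 9.1561 [wait]  node(4,3) S=179.9317 payoff=0.0000 vs cont=1.4091 → 1.4091 [wait]  node(4,4) S=224.8606 payoff=0.0000 vs cont=0.0000 → 0.0000 [wait]  ⇒ S*(4)=115.2117
t_3: node(3,0) S=103.0609 payoff=40.1091 vs cont=38.1995 → 40.1091 [stop]  node(3,1) S=128.7951 payoff=14.3749 vs cont=17.7033 → 17.7033 [wait]  node(3,2) S=160.9552 payoff=0.0000 vs cont=4.9623 → 4.9623 [wait]  node(3,3) S=201.1456 payoff=0.0000 vs cont=0.6497 → 0.6497 [wait]  ⇒ S*(3)=103.0609
t_2: node(2,0) S=115.2117 payoff=27.9583 vs cont=27.7980 → 27.9583 [stop]  node(2,1) S=143.9800 payoff=0.0000 vs cont=10.7707 → 10.7707 [wait]  node(2,2) S=179.9317 payoff=0.0000 vs cont=2.6295 → 2.6295 [wait]  ⇒ S*(2)=115.2117
t_1: node(1,0) S=128.7951 payoff=14.3749 vs cont=18.5519 → 18.5519 [wait]  node(1,1) S=160.9552 payoff=0.0000 vs cont=6.3481 → 6.3481 [wait]  ⇒ S*(1)=-
t_0: node(0,0) S=143.9800 payoff=0.0000 vs cont=11.8904 → 11.8904 [wait]  ⇒ S*(0)=-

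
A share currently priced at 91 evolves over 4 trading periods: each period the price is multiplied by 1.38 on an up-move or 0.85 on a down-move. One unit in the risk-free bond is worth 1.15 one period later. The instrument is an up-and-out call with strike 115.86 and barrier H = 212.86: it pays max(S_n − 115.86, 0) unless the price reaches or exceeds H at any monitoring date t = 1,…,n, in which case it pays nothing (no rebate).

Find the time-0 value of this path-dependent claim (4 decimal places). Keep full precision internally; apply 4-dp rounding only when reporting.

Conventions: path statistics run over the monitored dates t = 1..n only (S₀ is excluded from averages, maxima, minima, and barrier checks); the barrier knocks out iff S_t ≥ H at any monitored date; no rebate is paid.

price = 13.7367

Under the martingale measure an up-move has probability p* = 0.5660; value the claim as the probability-weighted average of per-path payoffs, discounted 4 periods at R = 1.15.
Enumerate all 2^4 = 16 price paths (U = up ×1.38, D = down ×0.85); each path with k up-moves has probability p*^k·(1−p*)^(4−k).
DDDD: M=77.3500, payoff=0.0000, prob=0.035466
UDDD: M=125.5800, payoff=0.0000, prob=0.046260
DUDD: M=106.7430, payoff=0.0000, prob=0.046260
UUDD: M=173.3004, payoff=9.3495, prob=0.060339
DDUD: M=90.7315, payoff=0.0000, prob=0.046260
UDUD: M=147.3053, payoff=9.3495, prob=0.060339
DUUD: M=147.3053, payoff=9.3495, prob=0.060339
UUUD: M=239.1546, payoff=0.0000, prob=0.078702
DDDU: M=77.3500, payoff=0.0000, prob=0.046260
UDDU: M=125.5800, payoff=9.3495, prob=0.060339
DUDU: M=125.2095, payoff=9.3495, prob=0.060339
UUDU: M=203.2814, payoff=87.4214, prob=0.078702
DDUU: M=125.2095, payoff=9.3495, prob=0.060339
UDUU: M=203.2814, payoff=87.4214, prob=0.078702
DUUU: M=203.2814, payoff=87.4214, prob=0.078702
UUUU: M=330.0333, payoff=0.0000, prob=0.102655
Price = Σ prob·payoff / R^4 = 24.025646 / 1.749006 = 13.7367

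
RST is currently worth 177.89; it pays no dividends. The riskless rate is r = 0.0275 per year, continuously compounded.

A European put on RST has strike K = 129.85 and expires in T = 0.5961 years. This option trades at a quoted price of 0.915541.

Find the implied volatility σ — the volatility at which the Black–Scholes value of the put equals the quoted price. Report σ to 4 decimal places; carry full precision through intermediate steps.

sigma = 0.2822

At σ = 0.2822 the Black–Scholes value reproduces the quote:
σ√T = 0.2822·√0.5961 = 0.217880
d₁ = (ln(S/K) + (r+σ²/2)T) / (σ√T) = (ln(177.89/129.85) + (0.0275+0.2822²/2)·0.5961) / 0.217880 = (0.314785 + 0.040129) / 0.217880 = 1.628945
d₂ = d₁ − σ√T = 1.628945 − 0.217880 = 1.411066
e^{−rT} = 0.983741
N(−d₁) = 0.051662,  N(−d₂) = 0.079113
V = K·e^{−rT}·N(−d₂) − S·N(−d₁) = 10.105747 − 9.190206 = 0.915541 (the observed quote) — the price is monotone increasing in volatility, hence this σ is the only solution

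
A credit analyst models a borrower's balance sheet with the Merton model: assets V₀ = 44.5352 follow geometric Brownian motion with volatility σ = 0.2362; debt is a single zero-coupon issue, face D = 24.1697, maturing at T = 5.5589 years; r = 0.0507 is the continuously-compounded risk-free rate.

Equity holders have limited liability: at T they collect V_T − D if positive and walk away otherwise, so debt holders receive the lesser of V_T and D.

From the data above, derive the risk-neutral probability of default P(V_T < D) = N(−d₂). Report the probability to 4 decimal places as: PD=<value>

PD=0.0926

Apply the equity-as-call identities (strike 24.1697, horizon 5.5589 years):
d₁ = [ln(V₀/D) + (r + σ²/2)T] / (σ√T)
   = [ln(44.5352/24.1697) + (0.0507 + 0.5·0.2362²)·5.5589] / (0.2362·√5.5589)
   = [0.611180 + 0.436903] / 0.556896 = 1.882008
d₂ = d₁ − σ√T = 1.882008 − 0.556896 = 1.325111
risk-neutral PD = N(−d₂) = N(-1.325111) = 0.092567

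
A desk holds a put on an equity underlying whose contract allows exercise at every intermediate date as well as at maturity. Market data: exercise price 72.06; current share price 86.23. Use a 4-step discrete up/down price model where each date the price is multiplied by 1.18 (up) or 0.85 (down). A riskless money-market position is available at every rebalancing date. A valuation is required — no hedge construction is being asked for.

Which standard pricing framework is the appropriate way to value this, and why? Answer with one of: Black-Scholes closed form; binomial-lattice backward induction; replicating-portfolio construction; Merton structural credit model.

framework: binomial-lattice backward induction

Key observation: the defining feature is the embedded early-exercise option across 4 discrete dates on the spot-86.23 tree; pricing the strike-72.06 put means working backward with an exercise test at every node.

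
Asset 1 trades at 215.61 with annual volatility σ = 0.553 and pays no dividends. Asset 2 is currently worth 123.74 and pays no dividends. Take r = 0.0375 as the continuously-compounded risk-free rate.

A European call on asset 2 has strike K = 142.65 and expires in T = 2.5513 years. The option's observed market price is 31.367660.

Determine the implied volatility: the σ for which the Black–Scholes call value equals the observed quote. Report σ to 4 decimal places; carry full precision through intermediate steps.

At σ = 0.4326 the Black–Scholes value reproduces the quote:
σ√T = 0.4326·√2.5513 = 0.690983
d₁ = (ln(S/K) + (r+σ²/2)T) / (σ√T) = (ln(123.74/142.65) + (0.0375+0.4326²/2)·2.5513) / 0.690983 = (-0.142211 + 0.334402) / 0.690983 = 0.278141
d₂ = d₁ − σ√T = 0.278141 − 0.690983 = -0.412841
e^{−rT} = 0.908760
N(d₁) = 0.609548,  N(d₂) = 0.339861
V = S·N(d₁) − K·e^{−rT}·N(d₂) = 75.425480 − 44.057820 = 31.367660 (equal to the quote); since ∂V/∂σ > 0 for all σ, the implied volatility is unique

sigma = 0.4326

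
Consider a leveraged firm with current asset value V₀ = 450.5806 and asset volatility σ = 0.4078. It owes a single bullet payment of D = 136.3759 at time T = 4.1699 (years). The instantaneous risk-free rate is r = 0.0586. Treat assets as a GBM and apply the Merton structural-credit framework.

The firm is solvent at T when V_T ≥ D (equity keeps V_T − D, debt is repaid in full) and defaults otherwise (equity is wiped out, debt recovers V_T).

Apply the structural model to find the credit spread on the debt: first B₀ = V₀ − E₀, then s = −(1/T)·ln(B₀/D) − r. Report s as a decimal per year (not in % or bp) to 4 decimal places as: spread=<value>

Equity is a call on the firm's assets struck at D = 136.3759:
d₁ = [ln(V₀/D) + (r + σ²/2)T] / (σ√T)
   = [ln(450.5806/136.3759) + (0.0586 + 0.5·0.4078²)·4.1699] / (0.4078·√4.1699)
   = [1.195122 + 0.591085] / 0.832741 = 2.144973
d₂ = d₁ − σ√T = 2.144973 − 0.832741 = 1.312231
N(d₁) = 0.984022,  N(d₂) = 0.905279,  e^(−rT) = 0.783209
E₀ = V₀·N(d₁) − D·e^(−rT)·N(d₂)
   = 450.5806·0.984022 − 136.3759·0.783209·0.905279 = 346.687883
B₀ = V₀ − E₀ = 450.5806 − 346.687883 = 103.892717
spread = −(1/T)·ln(B₀/D) − r = −(1/4.1699)·ln(103.892717/136.3759) − 0.0586 = 0.00664287

spread=0.0066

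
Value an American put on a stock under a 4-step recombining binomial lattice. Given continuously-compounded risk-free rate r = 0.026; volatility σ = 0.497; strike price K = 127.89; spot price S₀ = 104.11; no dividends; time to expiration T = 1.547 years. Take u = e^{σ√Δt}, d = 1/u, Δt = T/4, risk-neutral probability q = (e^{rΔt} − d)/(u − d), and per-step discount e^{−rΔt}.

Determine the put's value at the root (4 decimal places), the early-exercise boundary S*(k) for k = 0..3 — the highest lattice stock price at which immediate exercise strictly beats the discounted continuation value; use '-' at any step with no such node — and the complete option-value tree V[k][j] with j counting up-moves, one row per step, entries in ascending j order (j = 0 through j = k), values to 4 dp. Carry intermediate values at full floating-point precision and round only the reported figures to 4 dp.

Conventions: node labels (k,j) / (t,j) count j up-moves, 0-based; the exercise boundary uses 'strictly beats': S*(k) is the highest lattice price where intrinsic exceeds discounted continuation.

price = 40.0552
boundary = - - 56.1085 76.4294
tree:
40.0552
54.7575 22.2211
71.7815 34.2997 7.3238
86.6995 51.4606 13.1970 0.0000
97.6512 71.7815 23.7800 0.0000 0.0000

Δt=0.38675, u=1.36217, d=0.73412, q=0.43943, disc=e^(-rΔt)=0.98999
k=4 terminal: V=max(K-S,0) → 97.6512 71.7815 23.7800 0.0000 0.0000
k=3: j=0 S=41.1905 intr=86.6995 cont=85.4200 V=86.6995[EX]; j=1 S=76.4294 intr=51.4606 cont=50.1810 V=51.4606[EX]; j=2 S=141.8157 intr=0.0000 cont=13.1970 V=13.1970[hold]; j=3 S=263.1408 intr=0.0000 cont=0.0000 V=0.0000[hold]  S*(3)=76.4294
k=2: j=0 S=56.1085 intr=71.7815 cont=70.5020 V=71.7815[EX]; j=1 S=104.1100 intr=23.7800 cont=34.2997 V=34.2997[hold]; j=2 S=193.1774 intr=0.0000 cont=7.3238 V=7.3238[hold]  S*(2)=56.1085
k=1: j=0 S=76.4294 intr=51.4606 cont=54.7575 V=54.7575[hold]; j=1 S=141.8157 intr=0.0000 cont=22.2211 V=22.2211[hold]  S*(1)=-
k=0: j=0 S=104.1100 intr=23.7800 cont=40.0552 V=40.0552[hold]  S*(0)=-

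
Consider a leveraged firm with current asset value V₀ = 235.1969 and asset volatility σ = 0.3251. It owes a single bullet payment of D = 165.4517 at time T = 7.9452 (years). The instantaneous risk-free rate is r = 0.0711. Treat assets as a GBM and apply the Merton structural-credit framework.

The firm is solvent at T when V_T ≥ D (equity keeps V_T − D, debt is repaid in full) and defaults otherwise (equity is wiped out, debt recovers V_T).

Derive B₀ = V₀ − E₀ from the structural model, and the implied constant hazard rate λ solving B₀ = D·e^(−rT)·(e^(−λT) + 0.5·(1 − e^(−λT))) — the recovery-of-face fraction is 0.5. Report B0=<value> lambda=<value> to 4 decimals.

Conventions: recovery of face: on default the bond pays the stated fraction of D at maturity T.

B0=83.4256 lambda=0.0322

Equity is a call on the firm's assets struck at D = 165.4517:
d₁ = [ln(V₀/D) + (r + σ²/2)T] / (σ√T)
   = [ln(235.1969/165.4517) + (0.0711 + 0.5·0.3251²)·7.9452] / (0.3251·√7.9452)
   = [0.351744 + 0.984768] / 0.916367 = 1.458490
d₂ = d₁ − σ√T = 1.458490 − 0.916367 = 0.542123
N(d₁) = 0.927647,  N(d₂) = 0.706133,  e^(−rT) = 0.568415
E₀ = V₀·N(d₁) − D·e^(−rT)·N(d₂)
   = 235.1969·0.927647 − 165.4517·0.568415·0.706133 = 151.771316
B₀ = V₀ − E₀ = 235.1969 − 151.771316 = 83.425584
e^(−λT) = (B₀·e^(rT)/D − 0.5)/(1 − 0.5) = (83.4256·1.759278/165.4517 − 0.5)/0.5 = 0.77415953
λ = −ln(0.77415953)/7.9452 = 0.032218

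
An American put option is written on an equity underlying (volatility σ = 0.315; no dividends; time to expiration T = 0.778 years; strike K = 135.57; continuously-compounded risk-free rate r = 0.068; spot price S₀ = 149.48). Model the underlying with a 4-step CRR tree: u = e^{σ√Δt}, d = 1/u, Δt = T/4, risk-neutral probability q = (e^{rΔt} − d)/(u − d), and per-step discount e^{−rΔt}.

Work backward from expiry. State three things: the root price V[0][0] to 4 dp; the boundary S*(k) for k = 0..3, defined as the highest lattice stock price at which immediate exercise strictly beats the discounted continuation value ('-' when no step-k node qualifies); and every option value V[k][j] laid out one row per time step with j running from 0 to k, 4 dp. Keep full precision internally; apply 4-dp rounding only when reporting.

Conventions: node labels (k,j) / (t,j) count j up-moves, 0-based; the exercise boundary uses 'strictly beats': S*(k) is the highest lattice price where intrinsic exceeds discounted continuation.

price = 7.8760
boundary = - - - 98.5336
tree:
7.8760
13.7778 2.4798
23.2348 5.1608 0.0000
37.0364 10.7402 0.0000 0.0000
49.8166 22.3516 0.0000 0.0000 0.0000

Δt=0.19450  u=1.14903  d=0.87030  q=0.51309  discount=0.98686
step 4 (expiry): payoffs max(K−S,0) = 49.8166 22.3516 0.0000 0.0000 0.0000
step 3: (k=3,j=0): S=98.5336, K−S=37.0364, hold=35.2552 ⇒ V=37.0364 exercise | (k=3,j=1): S=130.0919, K−S=5.4781, hold=10.7402 ⇒ V=10.7402 continue | (k=3,j=2): S=171.7576, K−S=0.0000, hold=0.0000 ⇒ V=0.0000 continue | (k=3,j=3): S=226.7681, K−S=0.0000, hold=0.0000 ⇒ V=0.0000 continue  boundary S*=98.5336
step 2: (k=2,j=0): S=113.2184, K−S=22.3516, hold=23.2348 ⇒ V=23.2348 continue | (k=2,j=1): S=149.4800, K−S=0.0000, hold=5.1608 ⇒ V=5.1608 continue | (k=2,j=2): S=197.3554, K−S=0.0000, hold=0.0000 ⇒ V=0.0000 continue  boundary S*=-
step 1: (k=1,j=0): S=130.0919, K−S=5.4781, hold=13.7778 ⇒ V=13.7778 continue | (k=1,j=1): S=171.7576, K−S=0.0000, hold=2.4798 ⇒ V=2.4798 continue  boundary S*=-
step 0: (k=0,j=0): S=149.4800, K−S=0.0000, hold=7.8760 ⇒ V=7.8760 continue  boundary S*=-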